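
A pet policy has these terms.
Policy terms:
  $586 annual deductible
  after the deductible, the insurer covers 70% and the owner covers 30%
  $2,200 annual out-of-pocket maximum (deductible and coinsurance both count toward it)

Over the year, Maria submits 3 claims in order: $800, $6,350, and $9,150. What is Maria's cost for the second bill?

Bill 1, $800: $586 to deductible, leaving $214; coinsurance $214 × 30% = $64.20. Owner owes $650.20 (running OOP $650.20).
Bill 2, $6,350: 30% coinsurance on $6,350 = $1,905. OOP would hit $2,555.20 > $2,200, so the cap limits the owner to $2,200 − $650.20 = $1,549.80.

$1,549.80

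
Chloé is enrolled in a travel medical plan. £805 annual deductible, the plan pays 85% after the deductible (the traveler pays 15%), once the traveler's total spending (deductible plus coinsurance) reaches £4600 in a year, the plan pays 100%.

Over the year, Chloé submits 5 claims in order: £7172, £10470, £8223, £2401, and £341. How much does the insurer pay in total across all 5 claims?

#1 (£7172): deductible takes £805, £6367 remains; coinsurance £6367 × 15% = £955.05. Traveler owes £1760.05 (running OOP £1760.05). Plan pays £7172 − £1760.05 = £5411.95.
#2 (£10470): 15% coinsurance on £10470 = £1570.50. Cost to traveler: £1570.50. OOP to date £3330.55. Plan pays £10470 − £1570.50 = £8899.50.
#3 (£8223): 15% coinsurance on £8223 = £1233.45. Cost to traveler: £1233.45. OOP to date £4564. Insurer: £8223 − £1233.45 = £6989.55.
#4 (£2401): deductible met; 15% of £2401 = £360.15. That would push OOP to £4924.15, over the £4600 cap, so traveler pays £4600 − £4564 = £36. Plan pays £2401 − £36 = £2365.
#5 (£341): deductible met; 15% of £341 = £51.15. That would push OOP to £4651.15, over the £4600 cap, so traveler pays £4600 − £4600 = £0. Plan pays £341 − £0 = £341.
Insurer total: £5411.95 + £8899.50 + £6989.55 + £2365 + £341 = £24007.

£24007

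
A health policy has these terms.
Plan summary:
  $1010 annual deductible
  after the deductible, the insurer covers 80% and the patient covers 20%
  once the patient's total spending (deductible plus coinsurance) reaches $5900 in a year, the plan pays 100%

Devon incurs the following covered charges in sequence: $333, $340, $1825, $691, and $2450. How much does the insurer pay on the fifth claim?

#1 ($333): fully absorbed by the deductible. Patient owes $333 (running OOP $333). Plan pays $333 − $333 = $0.
#2 ($340): fully absorbed by the deductible. Patient pays $340; OOP now $673. Plan pays $340 − $340 = $0.
#3 ($1825): deductible takes $337, $1488 remains; coinsurance $1488 × 20% = $297.60. Cost to patient: $634.60. OOP to date $1307.60. Plan pays $1825 − $634.60 = $1190.40.
#4 ($691): 20% coinsurance on $691 = $138.20. Patient owes $138.20 (running OOP $1445.80). Plan pays $691 − $138.20 = $552.80.
#5 ($2450): deductible met; 20% of $2450 = $490. Patient pays $490; OOP now $1935.80. Plan pays $2450 − $490 = $1960.

$1960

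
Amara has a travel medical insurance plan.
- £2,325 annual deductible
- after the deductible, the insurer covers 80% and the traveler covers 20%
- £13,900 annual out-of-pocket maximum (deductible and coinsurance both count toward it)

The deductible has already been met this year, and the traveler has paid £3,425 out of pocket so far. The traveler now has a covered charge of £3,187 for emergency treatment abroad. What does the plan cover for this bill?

£2,549.60

The deductible is already satisfied, so the full bill goes to coinsurance.
Traveler's 20% share of £3,187 is £637.40.
Year-to-date out-of-pocket becomes £3,425 + £637.40 = £4,062.40, still under the £13,900 maximum, so no cap applies.
The plan picks up £3,187 − £637.40 = £2,549.60.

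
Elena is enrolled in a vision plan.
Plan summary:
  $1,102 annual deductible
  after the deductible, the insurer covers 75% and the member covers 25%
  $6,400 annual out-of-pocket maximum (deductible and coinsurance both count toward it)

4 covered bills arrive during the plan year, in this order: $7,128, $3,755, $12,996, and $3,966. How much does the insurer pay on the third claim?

$10,143.25

Bill 1, $7,128: deductible takes $1,102, $6,026 remains; coinsurance $6,026 × 25% = $1,506.50. Cost to member: $2,608.50. OOP to date $2,608.50. Insurer: $7,128 − $2,608.50 = $4,519.50.
Bill 2, $3,755: deductible met; 25% of $3,755 = $938.75. Member pays $938.75; OOP now $3,547.25. Insurer: $3,755 − $938.75 = $2,816.25.
Bill 3, $12,996: 25% coinsurance on $12,996 = $3,249. That would push OOP to $6,796.25, over the $6,400 cap, so member pays $6,400 − $3,547.25 = $2,852.75. Insurer: $12,996 − $2,852.75 = $10,143.25.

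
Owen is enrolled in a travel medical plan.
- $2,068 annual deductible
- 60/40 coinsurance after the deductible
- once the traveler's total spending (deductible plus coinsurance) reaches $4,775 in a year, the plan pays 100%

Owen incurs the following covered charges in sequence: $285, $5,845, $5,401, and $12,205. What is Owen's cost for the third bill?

#1 ($285): fully absorbed by the deductible. Traveler pays $285; OOP now $285.
#2 ($5,845): $1,783 finishes the deductible; $4,062 goes to coinsurance; coinsurance $4,062 × 40% = $1,624.80. Cost to traveler: $3,407.80. OOP to date $3,692.80.
#3 ($5,401): 40% coinsurance on $5,401 = $2,160.40. That would push OOP to $5,853.20, over the $4,775 cap, so traveler pays $4,775 − $3,692.80 = $1,082.20.

$1,082.20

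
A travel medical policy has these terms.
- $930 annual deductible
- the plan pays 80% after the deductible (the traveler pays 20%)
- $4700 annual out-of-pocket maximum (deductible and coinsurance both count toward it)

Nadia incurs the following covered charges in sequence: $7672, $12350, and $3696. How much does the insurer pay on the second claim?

$9928.40

#1 ($7672): deductible takes $930, $6742 remains; coinsurance $6742 × 20% = $1348.40. Cost to traveler: $2278.40. OOP to date $2278.40. Insurer: $7672 − $2278.40 = $5393.60.
#2 ($12350): deductible already satisfied, so traveler's share is 20% × $12350 = $2470. That would push OOP to $4748.40, over the $4700 cap, so traveler pays $4700 − $2278.40 = $2421.60. Insurer: $12350 − $2421.60 = $9928.40.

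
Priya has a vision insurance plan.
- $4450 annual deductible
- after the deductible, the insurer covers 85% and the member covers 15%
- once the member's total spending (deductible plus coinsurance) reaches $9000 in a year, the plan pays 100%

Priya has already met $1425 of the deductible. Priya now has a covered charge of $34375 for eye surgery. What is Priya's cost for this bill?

$7575

Deductible still to meet: $4450 − $1425 = $3025.
After the $3025 deductible portion, $34375 − $3025 = $31350 is subject to coinsurance.
Coinsurance: $31350 × 15% = $4702.50.
That puts the member's cost at $3025 + $4702.50 = $7727.50 before any cap.
Year-to-date out-of-pocket would reach $1425 + $7727.50 = $9152.50, above the $9000 maximum, so the member pays only $9000 − $1425 = $7575.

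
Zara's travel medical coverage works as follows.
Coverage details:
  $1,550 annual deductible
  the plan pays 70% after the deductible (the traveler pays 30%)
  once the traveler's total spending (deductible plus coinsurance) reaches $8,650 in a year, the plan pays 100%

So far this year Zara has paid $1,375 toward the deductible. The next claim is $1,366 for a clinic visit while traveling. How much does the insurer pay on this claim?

Remaining deductible: $1,550 − $1,375 = $175.
The remaining $1,191 (= $1,366 − $175) moves to coinsurance.
30% of $1,191 = $357.30 falls to the traveler.
That puts the traveler's cost at $175 + $357.30 = $532.30 before any cap.
Total out-of-pocket so far would be $1,375 + $532.30 = $1,907.30, below the $8,650 cap — no reduction.
Insurer pays the balance: $1,366 − $532.30 = $833.70.

$833.70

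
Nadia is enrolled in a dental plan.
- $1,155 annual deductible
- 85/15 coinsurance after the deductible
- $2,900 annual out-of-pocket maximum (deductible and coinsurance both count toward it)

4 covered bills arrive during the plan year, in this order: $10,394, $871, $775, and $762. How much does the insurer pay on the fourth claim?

$649.75

Bill 1, $10,394: $1,155 to deductible, leaving $9,239; patient's 15% is $1,385.85. Patient pays $2,540.85; OOP now $2,540.85. Insurer: $10,394 − $2,540.85 = $7,853.15.
Bill 2, $871: deductible met; 15% of $871 = $130.65. Cost to patient: $130.65. OOP to date $2,671.50. Insurer: $871 − $130.65 = $740.35.
Bill 3, $775: 15% coinsurance on $775 = $116.25. Patient owes $116.25 (running OOP $2,787.75). Plan pays $775 − $116.25 = $658.75.
Bill 4, $762: 15% coinsurance on $762 = $114.30. OOP would hit $2,902.05 > $2,900, so the cap limits the patient to $2,900 − $2,787.75 = $112.25. Insurer: $762 − $112.25 = $649.75.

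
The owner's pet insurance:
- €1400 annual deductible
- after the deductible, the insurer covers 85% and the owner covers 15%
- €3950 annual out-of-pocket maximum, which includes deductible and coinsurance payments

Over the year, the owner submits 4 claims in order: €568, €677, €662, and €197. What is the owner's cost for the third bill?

Bill 1, €568: all of it applies to the deductible. Cost to owner: €568. OOP to date €568.
Bill 2, €677: all of it applies to the deductible. Cost to owner: €677. OOP to date €1245.
Bill 3, €662: €155 to deductible, leaving €507; coinsurance €507 × 15% = €76.05. Owner owes €231.05 (running OOP €1476.05).

€231.05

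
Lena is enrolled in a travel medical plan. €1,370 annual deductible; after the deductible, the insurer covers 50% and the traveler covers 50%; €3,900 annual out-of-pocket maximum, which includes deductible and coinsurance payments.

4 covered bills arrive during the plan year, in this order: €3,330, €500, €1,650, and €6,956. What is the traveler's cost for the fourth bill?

#1 (€3,330): €1,370 finishes the deductible; €1,960 goes to coinsurance; coinsurance €1,960 × 50% = €980. Traveler pays €2,350; OOP now €2,350.
#2 (€500): 50% coinsurance on €500 = €250. Traveler pays €250; OOP now €2,600.
#3 (€1,650): deductible already satisfied, so traveler's share is 50% × €1,650 = €825. Cost to traveler: €825. OOP to date €3,425.
#4 (€6,956): 50% coinsurance on €6,956 = €3,478. That would push OOP to €6,903, over the €3,900 cap, so traveler pays €3,900 − €3,425 = €475.

€475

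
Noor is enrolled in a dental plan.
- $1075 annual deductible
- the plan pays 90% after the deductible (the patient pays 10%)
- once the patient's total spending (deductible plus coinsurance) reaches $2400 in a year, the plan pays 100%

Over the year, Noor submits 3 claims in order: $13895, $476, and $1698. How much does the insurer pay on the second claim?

$433

#1 ($13895): $1075 finishes the deductible; $12820 goes to coinsurance; 10% of $12820 = $1282. Cost to patient: $2357. OOP to date $2357. Insurer: $13895 − $2357 = $11538.
#2 ($476): deductible already satisfied, so patient's share is 10% × $476 = $47.60. Adding that to $2357 gives $2404.60, past the $2400 cap; patient pays only $2400 − $2357 = $43. Insurer: $476 − $43 = $433.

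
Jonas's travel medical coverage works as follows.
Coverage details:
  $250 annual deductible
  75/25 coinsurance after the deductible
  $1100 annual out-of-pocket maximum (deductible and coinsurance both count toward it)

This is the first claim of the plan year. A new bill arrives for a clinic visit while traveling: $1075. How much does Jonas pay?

$456.25

The full $250 deductible is still open; $250 of this bill applies to it.
After the $250 deductible portion, $1075 − $250 = $825 is subject to coinsurance.
25% of $825 = $206.25 falls to the traveler.
So the traveler owes $250 + $206.25 = $456.25 before any cap.
Year-to-date out-of-pocket becomes $0 + $456.25 = $456.25, still under the $1100 maximum, so no cap applies.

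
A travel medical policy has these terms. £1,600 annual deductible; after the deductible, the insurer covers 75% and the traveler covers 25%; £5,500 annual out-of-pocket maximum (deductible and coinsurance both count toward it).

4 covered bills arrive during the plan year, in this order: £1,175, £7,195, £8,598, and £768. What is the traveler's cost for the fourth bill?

Bill 1, £1,175: entire amount goes to the deductible. Cost to traveler: £1,175. OOP to date £1,175.
Bill 2, £7,195: £425 finishes the deductible; £6,770 goes to coinsurance; 25% of £6,770 = £1,692.50. Cost to traveler: £2,117.50. OOP to date £3,292.50.
Bill 3, £8,598: deductible already satisfied, so traveler's share is 25% × £8,598 = £2,149.50. Traveler pays £2,149.50; OOP now £5,442.
Bill 4, £768: deductible met; 25% of £768 = £192. Adding that to £5,442 gives £5,634, past the £5,500 cap; traveler pays only £5,500 − £5,442 = £58.

£58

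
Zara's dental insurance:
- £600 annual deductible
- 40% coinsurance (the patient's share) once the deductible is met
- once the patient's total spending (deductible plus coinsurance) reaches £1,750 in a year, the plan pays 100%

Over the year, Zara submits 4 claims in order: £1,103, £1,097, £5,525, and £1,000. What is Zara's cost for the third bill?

#1 (£1,103): £600 finishes the deductible; £503 goes to coinsurance; coinsurance £503 × 40% = £201.20. Cost to patient: £801.20. OOP to date £801.20.
#2 (£1,097): 40% coinsurance on £1,097 = £438.80. Patient owes £438.80 (running OOP £1,240).
#3 (£5,525): deductible already satisfied, so patient's share is 40% × £5,525 = £2,210. OOP would hit £3,450 > £1,750, so the cap limits the patient to £1,750 − £1,240 = £510.

£510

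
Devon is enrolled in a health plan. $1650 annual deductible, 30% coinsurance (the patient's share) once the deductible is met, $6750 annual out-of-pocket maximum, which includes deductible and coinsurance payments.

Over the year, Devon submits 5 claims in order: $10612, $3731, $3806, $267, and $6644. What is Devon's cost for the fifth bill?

Claim 1 ($10612): $1650 to deductible, leaving $8962; coinsurance $8962 × 30% = $2688.60. Patient owes $4338.60 (running OOP $4338.60).
Claim 2 ($3731): deductible met; 30% of $3731 = $1119.30. Patient pays $1119.30; OOP now $5457.90.
Claim 3 ($3806): deductible already satisfied, so patient's share is 30% × $3806 = $1141.80. Patient owes $1141.80 (running OOP $6599.70).
Claim 4 ($267): deductible met; 30% of $267 = $80.10. Patient owes $80.10 (running OOP $6679.80).
Claim 5 ($6644): 30% coinsurance on $6644 = $1993.20. That would push OOP to $8673, over the $6750 cap, so patient pays $6750 − $6679.80 = $70.20.

$70.20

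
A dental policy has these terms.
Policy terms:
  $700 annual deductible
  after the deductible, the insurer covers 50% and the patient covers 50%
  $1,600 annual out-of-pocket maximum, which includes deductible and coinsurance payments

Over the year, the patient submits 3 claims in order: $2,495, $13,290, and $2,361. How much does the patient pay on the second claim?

Bill 1, $2,495: deductible takes $700, $1,795 remains; patient's 50% is $897.50. Patient owes $1,597.50 (running OOP $1,597.50).
Bill 2, $13,290: 50% coinsurance on $13,290 = $6,645. OOP would hit $8,242.50 > $1,600, so the cap limits the patient to $1,600 − $1,597.50 = $2.50.

$2.50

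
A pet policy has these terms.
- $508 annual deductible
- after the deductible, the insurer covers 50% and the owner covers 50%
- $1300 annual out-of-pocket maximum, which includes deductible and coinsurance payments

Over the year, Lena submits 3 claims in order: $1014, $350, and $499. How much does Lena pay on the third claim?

#1 ($1014): deductible takes $508, $506 remains; coinsurance $506 × 50% = $253. Owner pays $761; OOP now $761.
#2 ($350): deductible already satisfied, so owner's share is 50% × $350 = $175. Cost to owner: $175. OOP to date $936.
#3 ($499): deductible met; 50% of $499 = $249.50. Cost to owner: $249.50. OOP to date $1185.50.

$249.50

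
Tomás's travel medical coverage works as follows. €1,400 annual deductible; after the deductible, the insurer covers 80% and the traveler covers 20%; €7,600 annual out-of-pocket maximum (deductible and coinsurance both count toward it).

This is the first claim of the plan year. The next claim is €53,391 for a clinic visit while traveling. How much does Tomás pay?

€7,600

Nothing has been paid toward the €1,400 deductible, so the first €1,400 of this charge is applied there.
After the €1,400 deductible portion, €53,391 − €1,400 = €51,991 is subject to coinsurance.
20% of €51,991 = €10,398.20 falls to the traveler.
That puts the traveler's cost at €1,400 + €10,398.20 = €11,798.20 before any cap.
Year-to-date out-of-pocket would reach €0 + €11,798.20 = €11,798.20, above the €7,600 maximum, so the traveler pays only €7,600 − €0 = €7,600.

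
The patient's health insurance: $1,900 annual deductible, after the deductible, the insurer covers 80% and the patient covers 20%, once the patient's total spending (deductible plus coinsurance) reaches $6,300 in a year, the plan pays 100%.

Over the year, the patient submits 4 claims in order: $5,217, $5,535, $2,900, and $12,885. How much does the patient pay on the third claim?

$580

Bill 1, $5,217: deductible takes $1,900, $3,317 remains; coinsurance $3,317 × 20% = $663.40. Cost to patient: $2,563.40. OOP to date $2,563.40.
Bill 2, $5,535: deductible already satisfied, so patient's share is 20% × $5,535 = $1,107. Cost to patient: $1,107. OOP to date $3,670.40.
Bill 3, $2,900: deductible met; 20% of $2,900 = $580. Patient owes $580 (running OOP $4,250.40).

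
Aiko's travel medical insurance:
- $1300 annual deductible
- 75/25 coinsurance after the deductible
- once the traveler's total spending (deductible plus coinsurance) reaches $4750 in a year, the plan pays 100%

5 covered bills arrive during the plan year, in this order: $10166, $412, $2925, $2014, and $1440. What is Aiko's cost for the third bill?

Bill 1, $10166: $1300 to deductible, leaving $8866; 25% of $8866 = $2216.50. Traveler pays $3516.50; OOP now $3516.50.
Bill 2, $412: deductible met; 25% of $412 = $103. Traveler owes $103 (running OOP $3619.50).
Bill 3, $2925: 25% coinsurance on $2925 = $731.25. Traveler pays $731.25; OOP now $4350.75.

$731.25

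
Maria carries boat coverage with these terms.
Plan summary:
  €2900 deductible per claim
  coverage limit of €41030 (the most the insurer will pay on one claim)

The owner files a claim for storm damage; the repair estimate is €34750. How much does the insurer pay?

€31850

Subtract the deductible: €34750 − €2900 = €31850.
€31850 is within the €41030 limit, so the insurer pays €31850.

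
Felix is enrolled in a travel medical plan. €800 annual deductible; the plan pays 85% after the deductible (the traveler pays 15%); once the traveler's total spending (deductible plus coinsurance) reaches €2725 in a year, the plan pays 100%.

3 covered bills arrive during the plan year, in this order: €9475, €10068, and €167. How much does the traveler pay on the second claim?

€623.75

#1 (€9475): deductible takes €800, €8675 remains; 15% of €8675 = €1301.25. Traveler pays €2101.25; OOP now €2101.25.
#2 (€10068): 15% coinsurance on €10068 = €1510.20. Adding that to €2101.25 gives €3611.45, past the €2725 cap; traveler pays only €2725 − €2101.25 = €623.75.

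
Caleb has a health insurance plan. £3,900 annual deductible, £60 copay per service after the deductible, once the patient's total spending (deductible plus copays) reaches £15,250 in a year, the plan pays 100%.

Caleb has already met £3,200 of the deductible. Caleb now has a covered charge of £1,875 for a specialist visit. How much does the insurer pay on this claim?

Deductible still to meet: £3,900 − £3,200 = £700.
That leaves £1,875 − £700 = £1,175 for the copay.
Copay on this service: £60.
So the patient owes £700 + £60 = £760 before any cap.
Year-to-date out-of-pocket becomes £3,200 + £760 = £3,960, still under the £15,250 maximum, so no cap applies.
The insurer covers the remainder: £1,875 − £760 = £1,115.

£1,115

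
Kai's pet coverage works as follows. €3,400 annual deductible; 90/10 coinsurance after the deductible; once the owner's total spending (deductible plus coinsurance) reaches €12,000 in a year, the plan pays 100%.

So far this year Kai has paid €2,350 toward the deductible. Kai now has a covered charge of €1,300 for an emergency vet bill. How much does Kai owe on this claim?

Deductible still to meet: €3,400 − €2,350 = €1,050.
After the €1,050 deductible portion, €1,300 − €1,050 = €250 is subject to coinsurance.
Owner's 10% share of €250 is €25.
That puts the owner's cost at €1,050 + €25 = €1,075 before any cap.
Year-to-date out-of-pocket becomes €2,350 + €1,075 = €3,425, still under the €12,000 maximum, so no cap applies.

€1,075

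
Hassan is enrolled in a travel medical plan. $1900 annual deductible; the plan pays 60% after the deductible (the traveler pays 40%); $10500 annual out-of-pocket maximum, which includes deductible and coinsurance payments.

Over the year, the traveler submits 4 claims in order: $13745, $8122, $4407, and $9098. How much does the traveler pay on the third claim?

Bill 1, $13745: $1900 to deductible, leaving $11845; coinsurance $11845 × 40% = $4738. Traveler pays $6638; OOP now $6638.
Bill 2, $8122: deductible met; 40% of $8122 = $3248.80. Traveler owes $3248.80 (running OOP $9886.80).
Bill 3, $4407: 40% coinsurance on $4407 = $1762.80. Adding that to $9886.80 gives $11649.60, past the $10500 cap; traveler pays only $10500 − $9886.80 = $613.20.

$613.20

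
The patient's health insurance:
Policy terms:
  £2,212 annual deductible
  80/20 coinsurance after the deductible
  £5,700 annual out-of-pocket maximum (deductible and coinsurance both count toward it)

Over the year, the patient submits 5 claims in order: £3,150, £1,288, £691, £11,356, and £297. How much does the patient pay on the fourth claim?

£2,271.20

#1 (£3,150): £2,212 finishes the deductible; £938 goes to coinsurance; patient's 20% is £187.60. Patient pays £2,399.60; OOP now £2,399.60.
#2 (£1,288): deductible already satisfied, so patient's share is 20% × £1,288 = £257.60. Patient owes £257.60 (running OOP £2,657.20).
#3 (£691): deductible already satisfied, so patient's share is 20% × £691 = £138.20. Patient pays £138.20; OOP now £2,795.40.
#4 (£11,356): deductible already satisfied, so patient's share is 20% × £11,356 = £2,271.20. Cost to patient: £2,271.20. OOP to date £5,066.60.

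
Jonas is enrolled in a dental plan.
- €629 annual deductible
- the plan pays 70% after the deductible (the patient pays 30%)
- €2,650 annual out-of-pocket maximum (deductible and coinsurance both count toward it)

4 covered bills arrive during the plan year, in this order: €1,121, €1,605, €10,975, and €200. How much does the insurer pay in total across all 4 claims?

Claim 1 (€1,121): deductible takes €629, €492 remains; 30% of €492 = €147.60. Cost to patient: €776.60. OOP to date €776.60. Plan pays €1,121 − €776.60 = €344.40.
Claim 2 (€1,605): deductible already satisfied, so patient's share is 30% × €1,605 = €481.50. Patient pays €481.50; OOP now €1,258.10. Insurer: €1,605 − €481.50 = €1,123.50.
Claim 3 (€10,975): deductible already satisfied, so patient's share is 30% × €10,975 = €3,292.50. OOP would hit €4,550.60 > €2,650, so the cap limits the patient to €2,650 − €1,258.10 = €1,391.90. Insurer: €10,975 − €1,391.90 = €9,583.10.
Claim 4 (€200): deductible already satisfied, so patient's share is 30% × €200 = €60. That would push OOP to €2,710, over the €2,650 cap, so patient pays €2,650 − €2,650 = €0. Insurer: €200 − €0 = €200.
Insurer total: €344.40 + €1,123.50 + €9,583.10 + €200 = €11,251.

€11,251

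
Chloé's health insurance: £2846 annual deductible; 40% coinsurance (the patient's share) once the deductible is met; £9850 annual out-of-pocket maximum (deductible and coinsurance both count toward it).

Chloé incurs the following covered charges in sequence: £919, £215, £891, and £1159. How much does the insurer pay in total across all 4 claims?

#1 (£919): all of it applies to the deductible. Patient owes £919 (running OOP £919). Insurer: £919 − £919 = £0.
#2 (£215): entire amount goes to the deductible. Patient pays £215; OOP now £1134. Insurer: £215 − £215 = £0.
#3 (£891): fully absorbed by the deductible. Cost to patient: £891. OOP to date £2025. Plan pays £891 − £891 = £0.
#4 (£1159): £821 to deductible, leaving £338; 40% of £338 = £135.20. Patient pays £956.20; OOP now £2981.20. Insurer: £1159 − £956.20 = £202.80.
Insurer total: £0 + £0 + £0 + £202.80 = £202.80.

£202.80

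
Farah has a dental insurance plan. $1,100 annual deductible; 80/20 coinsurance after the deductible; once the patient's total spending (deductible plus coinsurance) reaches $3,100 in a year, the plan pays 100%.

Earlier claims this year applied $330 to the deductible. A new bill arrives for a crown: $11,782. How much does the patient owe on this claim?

Remaining deductible: $1,100 − $330 = $770.
The remaining $11,012 (= $11,782 − $770) moves to coinsurance.
Coinsurance: $11,012 × 20% = $2,202.40.
So the patient owes $770 + $2,202.40 = $2,972.40 before any cap.
Year-to-date out-of-pocket would reach $330 + $2,972.40 = $3,302.40, above the $3,100 maximum, so the patient pays only $3,100 − $330 = $2,770.

$2,770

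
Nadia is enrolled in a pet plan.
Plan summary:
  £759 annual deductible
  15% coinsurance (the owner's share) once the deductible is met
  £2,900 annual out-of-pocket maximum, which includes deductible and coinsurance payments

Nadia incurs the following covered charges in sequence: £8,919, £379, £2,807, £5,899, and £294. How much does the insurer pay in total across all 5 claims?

£15,398

Bill 1, £8,919: £759 finishes the deductible; £8,160 goes to coinsurance; owner's 15% is £1,224. Owner pays £1,983; OOP now £1,983. Plan pays £8,919 − £1,983 = £6,936.
Bill 2, £379: 15% coinsurance on £379 = £56.85. Owner owes £56.85 (running OOP £2,039.85). Insurer: £379 − £56.85 = £322.15.
Bill 3, £2,807: deductible already satisfied, so owner's share is 15% × £2,807 = £421.05. Owner owes £421.05 (running OOP £2,460.90). Insurer: £2,807 − £421.05 = £2,385.95.
Bill 4, £5,899: deductible met; 15% of £5,899 = £884.85. That would push OOP to £3,345.75, over the £2,900 cap, so owner pays £2,900 − £2,460.90 = £439.10. Plan pays £5,899 − £439.10 = £5,459.90.
Bill 5, £294: 15% coinsurance on £294 = £44.10. OOP would hit £2,944.10 > £2,900, so the cap limits the owner to £2,900 − £2,900 = £0. Insurer: £294 − £0 = £294.
Insurer total: £6,936 + £322.15 + £2,385.95 + £5,459.90 + £294 = £15,398.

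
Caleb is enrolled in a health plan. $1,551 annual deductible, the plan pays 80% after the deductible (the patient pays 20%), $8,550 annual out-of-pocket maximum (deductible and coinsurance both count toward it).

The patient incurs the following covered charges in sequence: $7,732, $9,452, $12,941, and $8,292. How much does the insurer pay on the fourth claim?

$7,007.80

Claim 1 — $7,732: $1,551 finishes the deductible; $6,181 goes to coinsurance; 20% of $6,181 = $1,236.20. Cost to patient: $2,787.20. OOP to date $2,787.20. Insurer: $7,732 − $2,787.20 = $4,944.80.
Claim 2 — $9,452: 20% coinsurance on $9,452 = $1,890.40. Cost to patient: $1,890.40. OOP to date $4,677.60. Insurer: $9,452 − $1,890.40 = $7,561.60.
Claim 3 — $12,941: 20% coinsurance on $12,941 = $2,588.20. Cost to patient: $2,588.20. OOP to date $7,265.80. Insurer: $12,941 − $2,588.20 = $10,352.80.
Claim 4 — $8,292: deductible already satisfied, so patient's share is 20% × $8,292 = $1,658.40. That would push OOP to $8,924.20, over the $8,550 cap, so patient pays $8,550 − $7,265.80 = $1,284.20. Plan pays $8,292 − $1,284.20 = $7,007.80.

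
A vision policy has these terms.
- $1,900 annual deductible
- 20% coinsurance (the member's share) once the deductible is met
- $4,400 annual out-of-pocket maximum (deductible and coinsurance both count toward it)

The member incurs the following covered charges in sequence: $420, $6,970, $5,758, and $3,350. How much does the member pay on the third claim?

$1,151.60

Bill 1, $420: all of it applies to the deductible. Member owes $420 (running OOP $420).
Bill 2, $6,970: $1,480 to deductible, leaving $5,490; coinsurance $5,490 × 20% = $1,098. Member owes $2,578 (running OOP $2,998).
Bill 3, $5,758: deductible met; 20% of $5,758 = $1,151.60. Member pays $1,151.60; OOP now $4,149.60.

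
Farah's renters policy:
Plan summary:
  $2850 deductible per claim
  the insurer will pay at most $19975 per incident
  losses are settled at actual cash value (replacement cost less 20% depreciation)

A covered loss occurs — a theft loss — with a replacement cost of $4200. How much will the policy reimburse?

At 20% depreciation, ACV = $4200 − $840 = $3360.
Less the $2850 deductible: $3360 − $2850 = $510.
That's under the $19975 cap, so the insurer reimburses the full $510.

$510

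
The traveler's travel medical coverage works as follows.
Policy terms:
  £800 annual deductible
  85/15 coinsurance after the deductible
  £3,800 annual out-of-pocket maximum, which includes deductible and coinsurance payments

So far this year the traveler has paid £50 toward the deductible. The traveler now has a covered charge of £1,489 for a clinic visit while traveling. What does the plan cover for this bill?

Remaining deductible: £800 − £50 = £750.
That leaves £1,489 − £750 = £739 for coinsurance.
Traveler's 15% share of £739 is £110.85.
So the traveler owes £750 + £110.85 = £860.85 before any cap.
Total out-of-pocket so far would be £50 + £860.85 = £910.85, below the £3,800 cap — no reduction.
The insurer covers the remainder: £1,489 − £860.85 = £628.15.

£628.15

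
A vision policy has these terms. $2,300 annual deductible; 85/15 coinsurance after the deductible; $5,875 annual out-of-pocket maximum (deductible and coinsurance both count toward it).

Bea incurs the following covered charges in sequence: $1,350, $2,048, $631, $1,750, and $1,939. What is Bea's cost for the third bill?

$94.65

Claim 1 — $1,350: fully absorbed by the deductible. Cost to member: $1,350. OOP to date $1,350.
Claim 2 — $2,048: $950 to deductible, leaving $1,098; member's 15% is $164.70. Member pays $1,114.70; OOP now $2,464.70.
Claim 3 — $631: deductible met; 15% of $631 = $94.65. Member owes $94.65 (running OOP $2,559.35).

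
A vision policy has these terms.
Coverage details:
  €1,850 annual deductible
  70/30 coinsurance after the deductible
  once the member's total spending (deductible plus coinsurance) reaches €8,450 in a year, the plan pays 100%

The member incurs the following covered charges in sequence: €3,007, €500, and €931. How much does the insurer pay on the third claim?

Claim 1 (€3,007): deductible takes €1,850, €1,157 remains; coinsurance €1,157 × 30% = €347.10. Member owes €2,197.10 (running OOP €2,197.10). Plan pays €3,007 − €2,197.10 = €809.90.
Claim 2 (€500): 30% coinsurance on €500 = €150. Member pays €150; OOP now €2,347.10. Plan pays €500 − €150 = €350.
Claim 3 (€931): deductible already satisfied, so member's share is 30% × €931 = €279.30. Member pays €279.30; OOP now €2,626.40. Plan pays €931 − €279.30 = €651.70.

€651.70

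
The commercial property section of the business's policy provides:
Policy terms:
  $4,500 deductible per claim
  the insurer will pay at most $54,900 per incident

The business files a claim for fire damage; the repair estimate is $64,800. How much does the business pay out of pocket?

$9,900

Subtract the deductible: $64,800 − $4,500 = $60,300.
Since $60,300 > $54,900, the payout is capped at $54,900.
Out of pocket: $64,800 − $54,900 = $9,900.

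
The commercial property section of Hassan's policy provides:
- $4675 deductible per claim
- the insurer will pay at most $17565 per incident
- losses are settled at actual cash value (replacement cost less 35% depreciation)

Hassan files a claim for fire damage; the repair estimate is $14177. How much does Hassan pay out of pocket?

$9636.95

Depreciate 35%: the covered value is $14177 × 0.65 = $9215.05.
Subtract the deductible: $9215.05 − $4675 = $4540.05.
$4540.05 is within the $17565 limit, so the insurer pays $4540.05.
Out of pocket: $14177 − $4540.05 = $9636.95.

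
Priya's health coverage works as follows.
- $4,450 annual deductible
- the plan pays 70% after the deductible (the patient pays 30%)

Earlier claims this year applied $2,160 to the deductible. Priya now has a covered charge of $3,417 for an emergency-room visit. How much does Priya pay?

$2,628.10

Remaining deductible: $4,450 − $2,160 = $2,290.
After the $2,290 deductible portion, $3,417 − $2,290 = $1,127 is subject to coinsurance.
Coinsurance: $1,127 × 30% = $338.10.
Patient responsibility: $2,290 + $338.10 = $2,628.10.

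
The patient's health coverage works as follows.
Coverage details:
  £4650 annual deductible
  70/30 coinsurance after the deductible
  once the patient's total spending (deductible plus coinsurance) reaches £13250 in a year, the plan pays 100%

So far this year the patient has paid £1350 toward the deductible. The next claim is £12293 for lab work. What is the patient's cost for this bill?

Deductible still to meet: £4650 − £1350 = £3300.
The remaining £8993 (= £12293 − £3300) moves to coinsurance.
Coinsurance: £8993 × 30% = £2697.90.
That puts the patient's cost at £3300 + £2697.90 = £5997.90 before any cap.
Total out-of-pocket so far would be £1350 + £5997.90 = £7347.90, below the £13250 cap — no reduction.

£5997.90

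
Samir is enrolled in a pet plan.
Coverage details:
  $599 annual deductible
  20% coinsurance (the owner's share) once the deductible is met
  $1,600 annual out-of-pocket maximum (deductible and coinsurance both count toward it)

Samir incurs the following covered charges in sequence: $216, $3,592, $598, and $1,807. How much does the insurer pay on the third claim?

Bill 1, $216: fully absorbed by the deductible. Owner owes $216 (running OOP $216). Insurer: $216 − $216 = $0.
Bill 2, $3,592: $383 to deductible, leaving $3,209; coinsurance $3,209 × 20% = $641.80. Owner pays $1,024.80; OOP now $1,240.80. Plan pays $3,592 − $1,024.80 = $2,567.20.
Bill 3, $598: 20% coinsurance on $598 = $119.60. Owner pays $119.60; OOP now $1,360.40. Plan pays $598 − $119.60 = $478.40.

$478.40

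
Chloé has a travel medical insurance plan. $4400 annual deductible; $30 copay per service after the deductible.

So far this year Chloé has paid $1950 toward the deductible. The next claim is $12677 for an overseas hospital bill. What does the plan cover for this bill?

Deductible still to meet: $4400 − $1950 = $2450.
That leaves $12677 − $2450 = $10227 for the copay.
Copay on this service: $30.
Traveler responsibility: $2450 + $30 = $2480.
Insurer pays the balance: $12677 − $2480 = $10197.

$10197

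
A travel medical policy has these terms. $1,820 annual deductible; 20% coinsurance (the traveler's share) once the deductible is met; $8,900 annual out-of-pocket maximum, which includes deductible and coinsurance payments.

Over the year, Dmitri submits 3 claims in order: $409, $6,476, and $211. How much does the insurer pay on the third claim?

Bill 1, $409: entire amount goes to the deductible. Traveler pays $409; OOP now $409. Plan pays $409 − $409 = $0.
Bill 2, $6,476: deductible takes $1,411, $5,065 remains; 20% of $5,065 = $1,013. Traveler owes $2,424 (running OOP $2,833). Plan pays $6,476 − $2,424 = $4,052.
Bill 3, $211: 20% coinsurance on $211 = $42.20. Traveler owes $42.20 (running OOP $2,875.20). Plan pays $211 − $42.20 = $168.80.

$168.80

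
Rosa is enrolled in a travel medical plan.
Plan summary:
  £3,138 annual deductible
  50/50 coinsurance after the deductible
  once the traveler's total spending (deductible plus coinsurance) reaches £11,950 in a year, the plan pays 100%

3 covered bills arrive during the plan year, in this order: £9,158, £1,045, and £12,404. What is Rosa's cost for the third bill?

£5,279.50

Bill 1, £9,158: £3,138 to deductible, leaving £6,020; 50% of £6,020 = £3,010. Traveler pays £6,148; OOP now £6,148.
Bill 2, £1,045: 50% coinsurance on £1,045 = £522.50. Traveler pays £522.50; OOP now £6,670.50.
Bill 3, £12,404: deductible met; 50% of £12,404 = £6,202. That would push OOP to £12,872.50, over the £11,950 cap, so traveler pays £11,950 − £6,670.50 = £5,279.50.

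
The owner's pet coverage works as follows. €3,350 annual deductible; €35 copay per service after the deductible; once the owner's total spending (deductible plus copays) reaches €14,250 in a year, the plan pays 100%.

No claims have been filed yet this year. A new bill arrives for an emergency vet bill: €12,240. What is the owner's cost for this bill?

Deductible not yet touched, so the first €3,350 of the bill goes to the deductible.
After the €3,350 deductible portion, €12,240 − €3,350 = €8,890 is subject to the copay.
Copay on this service: €35.
That puts the owner's cost at €3,350 + €35 = €3,385 before any cap.
Year-to-date out-of-pocket becomes €0 + €3,385 = €3,385, still under the €14,250 maximum, so no cap applies.

€3,385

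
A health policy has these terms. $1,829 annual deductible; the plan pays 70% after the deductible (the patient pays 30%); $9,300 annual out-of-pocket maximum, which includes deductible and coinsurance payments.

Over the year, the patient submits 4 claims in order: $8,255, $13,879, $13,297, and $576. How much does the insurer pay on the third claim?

#1 ($8,255): deductible takes $1,829, $6,426 remains; coinsurance $6,426 × 30% = $1,927.80. Cost to patient: $3,756.80. OOP to date $3,756.80. Plan pays $8,255 − $3,756.80 = $4,498.20.
#2 ($13,879): deductible met; 30% of $13,879 = $4,163.70. Cost to patient: $4,163.70. OOP to date $7,920.50. Plan pays $13,879 − $4,163.70 = $9,715.30.
#3 ($13,297): deductible already satisfied, so patient's share is 30% × $13,297 = $3,989.10. OOP would hit $11,909.60 > $9,300, so the cap limits the patient to $9,300 − $7,920.50 = $1,379.50. Insurer: $13,297 − $1,379.50 = $11,917.50.

$11,917.50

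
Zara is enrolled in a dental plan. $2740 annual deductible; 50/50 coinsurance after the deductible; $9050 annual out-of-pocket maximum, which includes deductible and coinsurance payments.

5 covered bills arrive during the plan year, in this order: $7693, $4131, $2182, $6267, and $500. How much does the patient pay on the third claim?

$1091

Claim 1 — $7693: $2740 finishes the deductible; $4953 goes to coinsurance; patient's 50% is $2476.50. Patient owes $5216.50 (running OOP $5216.50).
Claim 2 — $4131: deductible met; 50% of $4131 = $2065.50. Cost to patient: $2065.50. OOP to date $7282.
Claim 3 — $2182: 50% coinsurance on $2182 = $1091. Cost to patient: $1091. OOP to date $8373.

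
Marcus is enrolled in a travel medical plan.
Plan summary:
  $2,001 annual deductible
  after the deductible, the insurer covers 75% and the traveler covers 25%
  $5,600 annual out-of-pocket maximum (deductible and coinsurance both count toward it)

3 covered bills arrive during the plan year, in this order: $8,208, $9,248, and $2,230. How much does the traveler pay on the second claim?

$2,047.25

Bill 1, $8,208: $2,001 to deductible, leaving $6,207; traveler's 25% is $1,551.75. Traveler pays $3,552.75; OOP now $3,552.75.
Bill 2, $9,248: deductible met; 25% of $9,248 = $2,312. Adding that to $3,552.75 gives $5,864.75, past the $5,600 cap; traveler pays only $5,600 − $3,552.75 = $2,047.25.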